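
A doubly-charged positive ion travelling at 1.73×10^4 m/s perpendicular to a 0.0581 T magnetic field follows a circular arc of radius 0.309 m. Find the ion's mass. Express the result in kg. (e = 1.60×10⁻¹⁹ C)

qvB = mv²/r ⇒ m = qBr/v.
m = (2×1.60×10^-19)(0.0581)(0.309) / (1.73×10^4) = 3.32×10^-25 kg.

m ≈ 3.32×10^-25 kg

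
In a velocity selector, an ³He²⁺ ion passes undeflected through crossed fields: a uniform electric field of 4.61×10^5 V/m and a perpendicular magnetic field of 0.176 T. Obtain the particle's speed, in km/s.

For zero net force, qE = qvB, so v = E/B.
v = (4.61×10^5) / (0.176) = 2.62×10^6 m/s.

v ≈ 2620 km/s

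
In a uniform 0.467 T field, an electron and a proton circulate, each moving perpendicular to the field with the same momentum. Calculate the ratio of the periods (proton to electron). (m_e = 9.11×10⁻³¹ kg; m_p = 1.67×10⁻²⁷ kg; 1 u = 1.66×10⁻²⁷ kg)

ratio ≈ 1830

T = 2πm/(qB) is independent of speed, so T₂/T₁ = (m₂/q₂)/(m₁/q₁).
T_{proton}/T_{electron} = (1.67×10^-27/1e) / (9.11×10^-31/1e) = 1830.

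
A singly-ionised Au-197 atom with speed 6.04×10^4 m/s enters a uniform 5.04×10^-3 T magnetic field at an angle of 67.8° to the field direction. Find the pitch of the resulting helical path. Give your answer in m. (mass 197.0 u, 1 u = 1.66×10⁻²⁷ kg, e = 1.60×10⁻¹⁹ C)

The velocity component along B is v∥ = v cos67.8° = 2.28×10^4 m/s.
The cyclotron period T = 2πm/(qB) = 2.55×10^-3 s is set by m, q, B alone.
Pitch = v∥·T = (2.28×10^4)(2.55×10^-3) = 58.1 m.

pitch ≈ 58.1 m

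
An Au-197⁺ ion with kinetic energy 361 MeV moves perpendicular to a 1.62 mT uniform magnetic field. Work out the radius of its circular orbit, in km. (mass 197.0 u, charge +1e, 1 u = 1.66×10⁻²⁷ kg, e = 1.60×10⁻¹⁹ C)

r ≈ 23.7 km

Convert the energy: K = 361 MeV = 5.78×10^-11 J.
v = √(2K/m) = √(2·5.78×10^-11/3.27×10^-25) = 1.88×10^7 m/s.
r = mv/(qB) = (3.27×10^-25)(1.88×10^7) / [(1×1.60×10^-19)(1.62×10^-3)] = 2.37×10^4 m.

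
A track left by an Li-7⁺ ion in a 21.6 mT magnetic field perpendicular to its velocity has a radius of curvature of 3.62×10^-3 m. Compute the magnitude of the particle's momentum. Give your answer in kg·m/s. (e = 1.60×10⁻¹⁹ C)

p ≈ 1.25×10^-23 kg·m/s

Since qvB = mv²/r, the momentum p = mv = qBr.
p = (1×1.60×10^-19)(0.0216)(3.62×10^-3) = 1.25×10^-23 kg·m/s.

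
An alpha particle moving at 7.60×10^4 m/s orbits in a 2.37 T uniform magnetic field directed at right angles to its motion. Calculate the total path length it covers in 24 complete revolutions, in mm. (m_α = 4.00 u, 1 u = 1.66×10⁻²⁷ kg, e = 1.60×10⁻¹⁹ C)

r = mv/(qB) = 6.65×10^-4 m, so one revolution covers 2πr = 4.18×10^-3 m.
In 24 revolutions: L = 24·2πr = 0.100 m.

L ≈ 100 mm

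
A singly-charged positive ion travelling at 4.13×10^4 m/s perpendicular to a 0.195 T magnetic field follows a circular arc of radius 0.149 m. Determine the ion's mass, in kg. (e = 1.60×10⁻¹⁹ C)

m ≈ 1.13×10^-25 kg

qvB = mv²/r ⇒ m = qBr/v.
m = (1×1.60×10^-19)(0.195)(0.149) / (4.13×10^4) = 1.13×10^-25 kg.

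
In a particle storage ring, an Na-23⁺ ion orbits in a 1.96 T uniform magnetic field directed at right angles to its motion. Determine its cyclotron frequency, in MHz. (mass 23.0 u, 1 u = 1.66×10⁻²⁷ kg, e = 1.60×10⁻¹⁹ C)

f ≈ 1.31 MHz

f = qB/(2πm) = (1×1.60×10^-19)(1.96) / [2π(3.82×10^-26)] = 1.31×10^6 Hz.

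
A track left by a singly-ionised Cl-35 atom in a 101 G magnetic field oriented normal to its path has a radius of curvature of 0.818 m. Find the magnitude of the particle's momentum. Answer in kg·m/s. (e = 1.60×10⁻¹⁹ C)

p ≈ 1.32×10^-21 kg·m/s

Since qvB = mv²/r, the momentum p = mv = qBr.
p = (1×1.60×10^-19)(0.0101)(0.818) = 1.32×10^-21 kg·m/s.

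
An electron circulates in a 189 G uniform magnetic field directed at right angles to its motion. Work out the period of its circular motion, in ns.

The cyclotron period is independent of speed: T = 2πm/(qB).
T = 2π(9.11×10^-31) / [(1×1.60×10^-19)(0.0189)] = 1.89×10^-9 s.

T ≈ 1.89 ns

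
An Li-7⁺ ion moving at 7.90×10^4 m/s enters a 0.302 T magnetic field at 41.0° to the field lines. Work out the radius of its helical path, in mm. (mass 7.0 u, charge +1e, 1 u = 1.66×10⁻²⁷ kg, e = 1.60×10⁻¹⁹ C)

r ≈ 12.5 mm

Only the perpendicular component v⊥ = v sin41.0° = 5.18×10^4 m/s is bent by the field.
r = m v⊥ /(qB) = (1.16×10^-26)(5.18×10^4) / [(1×1.60×10^-19)(0.302)] = 0.0125 m.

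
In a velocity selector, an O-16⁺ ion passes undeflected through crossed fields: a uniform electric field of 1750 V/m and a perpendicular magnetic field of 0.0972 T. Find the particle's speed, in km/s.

v ≈ 18.0 km/s

For zero net force, qE = qvB, so v = E/B.
v = (1750) / (0.0972) = 1.80×10^4 m/s.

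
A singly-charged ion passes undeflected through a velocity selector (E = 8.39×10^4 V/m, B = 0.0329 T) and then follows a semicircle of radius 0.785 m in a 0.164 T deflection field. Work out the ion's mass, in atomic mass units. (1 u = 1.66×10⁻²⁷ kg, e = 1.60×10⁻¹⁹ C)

v = E/B₁ = 2.55×10^6 m/s.
From r = mv/(qB₂), m = qB₂r/v = (1×1.60×10^-19)(0.164)(0.785) / (2.55×10^6) = 8.08×10^-27 kg.
In atomic mass units: m = 8.08×10^-27 / 1.66×10^-27 = 4.87 u.

m ≈ 4.87 u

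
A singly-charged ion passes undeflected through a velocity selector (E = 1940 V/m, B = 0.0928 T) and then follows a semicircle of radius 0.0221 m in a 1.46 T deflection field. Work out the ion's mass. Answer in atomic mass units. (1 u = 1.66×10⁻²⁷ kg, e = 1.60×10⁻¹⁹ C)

m ≈ 149 u

v = E/B₁ = 2.09×10^4 m/s.
From r = mv/(qB₂), m = qB₂r/v = (1×1.60×10^-19)(1.46)(0.0221) / (2.09×10^4) = 2.47×10^-25 kg.
In atomic mass units: m = 2.47×10^-25 / 1.66×10^-27 = 149 u.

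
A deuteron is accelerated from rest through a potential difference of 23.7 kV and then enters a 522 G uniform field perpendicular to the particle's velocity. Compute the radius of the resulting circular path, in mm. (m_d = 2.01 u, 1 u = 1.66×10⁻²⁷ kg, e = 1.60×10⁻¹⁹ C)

The kinetic energy gained is K = qV = (1×1.60×10^-19)(2.37×10^4) = 3.79×10^-15 J.
v = √(2K/m) = 1.51×10^6 m/s.
r = mv/(qB) = (3.34×10^-27)(1.51×10^6) / [(1×1.60×10^-19)(0.0522)] = 0.602 m.

r ≈ 602 mm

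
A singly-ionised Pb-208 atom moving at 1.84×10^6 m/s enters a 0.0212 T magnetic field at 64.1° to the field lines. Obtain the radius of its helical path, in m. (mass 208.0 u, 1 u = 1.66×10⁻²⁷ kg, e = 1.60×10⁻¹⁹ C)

r ≈ 168 m

Only the perpendicular component v⊥ = v sin64.1° = 1.66×10^6 m/s is bent by the field.
r = m v⊥ /(qB) = (3.45×10^-25)(1.66×10^6) / [(1×1.60×10^-19)(0.0212)] = 168 m.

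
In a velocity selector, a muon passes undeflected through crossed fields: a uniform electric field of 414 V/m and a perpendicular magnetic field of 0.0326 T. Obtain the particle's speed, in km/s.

For zero net force, qE = qvB, so v = E/B.
v = (414) / (0.0326) = 1.27×10^4 m/s.

v ≈ 12.7 km/s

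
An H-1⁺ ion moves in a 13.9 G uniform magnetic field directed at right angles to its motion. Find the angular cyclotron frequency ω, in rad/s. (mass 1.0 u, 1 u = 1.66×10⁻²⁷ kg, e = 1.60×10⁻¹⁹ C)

ω = qB/m = (1×1.60×10^-19)(1.39×10^-3) / (1.66×10^-27) = 1.34×10^5 rad/s.

ω ≈ 1.34×10^5 rad/s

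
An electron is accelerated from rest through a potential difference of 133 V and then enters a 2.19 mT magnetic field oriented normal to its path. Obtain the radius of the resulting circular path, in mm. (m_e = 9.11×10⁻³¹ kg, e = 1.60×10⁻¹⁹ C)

r ≈ 17.8 mm

The kinetic energy gained is K = qV = (1×1.60×10^-19)(133) = 2.13×10^-17 J.
v = √(2K/m) = 6.84×10^6 m/s.
r = mv/(qB) = (9.11×10^-31)(6.84×10^6) / [(1×1.60×10^-19)(2.19×10^-3)] = 0.0178 m.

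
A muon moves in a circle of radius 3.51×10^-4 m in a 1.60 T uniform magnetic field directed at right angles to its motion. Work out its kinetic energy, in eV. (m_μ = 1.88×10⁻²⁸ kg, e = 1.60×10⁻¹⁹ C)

K ≈ 134 eV

v = qBr/m = (1×1.60×10^-19)(1.60)(3.51×10^-4) / (1.88×10^-28) = 4.78×10^5 m/s.
K = ½mv² = 0.5·(1.88×10^-28)·(4.78×10^5)² = 2.15×10^-17 J = 134 eV.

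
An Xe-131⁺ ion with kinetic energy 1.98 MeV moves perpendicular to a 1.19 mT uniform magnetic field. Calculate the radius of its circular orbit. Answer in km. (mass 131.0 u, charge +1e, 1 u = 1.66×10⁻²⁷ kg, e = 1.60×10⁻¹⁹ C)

Convert the energy: K = 1.98 MeV = 3.17×10^-13 J.
v = √(2K/m) = √(2·3.17×10^-13/2.17×10^-25) = 1.71×10^6 m/s.
r = mv/(qB) = (2.17×10^-25)(1.71×10^6) / [(1×1.60×10^-19)(1.19×10^-3)] = 1950 m.

r ≈ 1.95 km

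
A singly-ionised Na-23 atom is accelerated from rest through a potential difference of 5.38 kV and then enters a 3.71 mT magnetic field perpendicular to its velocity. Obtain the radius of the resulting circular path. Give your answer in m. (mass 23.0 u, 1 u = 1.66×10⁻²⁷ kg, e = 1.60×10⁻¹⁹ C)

r ≈ 13.7 m

The kinetic energy gained is K = qV = (1×1.60×10^-19)(5380) = 8.61×10^-16 J.
v = √(2K/m) = 2.12×10^5 m/s.
r = mv/(qB) = (3.82×10^-26)(2.12×10^5) / [(1×1.60×10^-19)(3.71×10^-3)] = 13.7 m.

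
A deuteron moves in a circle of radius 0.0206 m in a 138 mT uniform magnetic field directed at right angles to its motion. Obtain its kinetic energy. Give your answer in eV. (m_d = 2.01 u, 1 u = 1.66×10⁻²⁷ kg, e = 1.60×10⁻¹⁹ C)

K ≈ 194 eV

v = qBr/m = (1×1.60×10^-19)(0.138)(0.0206) / (3.34×10^-27) = 1.36×10^5 m/s.
K = ½mv² = 0.5·(3.34×10^-27)·(1.36×10^5)² = 3.10×10^-17 J = 194 eV.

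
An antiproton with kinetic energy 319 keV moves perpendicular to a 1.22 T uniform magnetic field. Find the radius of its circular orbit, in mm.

r ≈ 66.9 mm

Convert the energy: K = 319 keV = 5.10×10^-14 J.
v = √(2K/m) = √(2·5.10×10^-14/1.67×10^-27) = 7.82×10^6 m/s.
r = mv/(qB) = (1.67×10^-27)(7.82×10^6) / [(1×1.60×10^-19)(1.22)] = 0.0669 m.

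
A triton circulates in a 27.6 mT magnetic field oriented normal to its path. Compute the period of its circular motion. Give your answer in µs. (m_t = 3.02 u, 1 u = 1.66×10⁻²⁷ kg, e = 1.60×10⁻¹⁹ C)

T ≈ 7.13 µs

The cyclotron period is independent of speed: T = 2πm/(qB).
T = 2π(5.01×10^-27) / [(1×1.60×10^-19)(0.0276)] = 7.13×10^-6 s.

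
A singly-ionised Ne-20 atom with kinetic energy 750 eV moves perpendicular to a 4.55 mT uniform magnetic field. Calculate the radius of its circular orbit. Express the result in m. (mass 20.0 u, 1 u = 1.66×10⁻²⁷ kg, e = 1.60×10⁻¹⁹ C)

r ≈ 3.88 m

Convert the energy: K = 750 eV = 1.20×10^-16 J.
v = √(2K/m) = √(2·1.20×10^-16/3.32×10^-26) = 8.50×10^4 m/s.
r = mv/(qB) = (3.32×10^-26)(8.50×10^4) / [(1×1.60×10^-19)(4.55×10^-3)] = 3.88 m.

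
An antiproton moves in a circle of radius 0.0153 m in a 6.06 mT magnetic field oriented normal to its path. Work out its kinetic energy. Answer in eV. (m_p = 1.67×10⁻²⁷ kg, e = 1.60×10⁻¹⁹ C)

K ≈ 0.412 eV

v = qBr/m = (1×1.60×10^-19)(6.06×10^-3)(0.0153) / (1.67×10^-27) = 8880 m/s.
K = ½mv² = 0.5·(1.67×10^-27)·(8880)² = 6.59×10^-20 J = 0.412 eV.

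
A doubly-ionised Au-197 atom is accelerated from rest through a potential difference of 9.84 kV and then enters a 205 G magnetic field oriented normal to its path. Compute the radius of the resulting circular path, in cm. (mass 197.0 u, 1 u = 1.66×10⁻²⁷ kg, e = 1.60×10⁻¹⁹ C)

The kinetic energy gained is K = qV = (2×1.60×10^-19)(9840) = 3.15×10^-15 J.
v = √(2K/m) = 1.39×10^5 m/s.
r = mv/(qB) = (3.27×10^-25)(1.39×10^5) / [(2×1.60×10^-19)(0.0205)] = 6.92 m.

r ≈ 692 cm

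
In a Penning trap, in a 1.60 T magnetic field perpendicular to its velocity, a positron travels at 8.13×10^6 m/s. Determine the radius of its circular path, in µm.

r ≈ 28.9 µm

The magnetic force provides the centripetal force: qvB = mv²/r, so r = mv/(qB).
r = (9.11×10^-31 kg)(8.13×10^6 m/s) / [(1×1.60×10^-19 C)(1.60 T)] = 2.89×10^-5 m.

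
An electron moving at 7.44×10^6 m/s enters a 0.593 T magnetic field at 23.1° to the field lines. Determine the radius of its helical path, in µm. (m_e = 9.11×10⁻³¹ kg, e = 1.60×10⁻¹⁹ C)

r ≈ 28.0 µm

Only the perpendicular component v⊥ = v sin23.1° = 2.92×10^6 m/s is bent by the field.
r = m v⊥ /(qB) = (9.11×10^-31)(2.92×10^6) / [(1×1.60×10^-19)(0.593)] = 2.80×10^-5 m.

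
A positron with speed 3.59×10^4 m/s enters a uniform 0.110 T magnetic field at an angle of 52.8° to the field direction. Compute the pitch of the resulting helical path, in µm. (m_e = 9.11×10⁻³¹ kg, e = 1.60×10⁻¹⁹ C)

The velocity component along B is v∥ = v cos52.8° = 2.17×10^4 m/s.
The cyclotron period T = 2πm/(qB) = 3.25×10^-10 s is set by m, q, B alone.
Pitch = v∥·T = (2.17×10^4)(3.25×10^-10) = 7.06×10^-6 m.

pitch ≈ 7.06 µm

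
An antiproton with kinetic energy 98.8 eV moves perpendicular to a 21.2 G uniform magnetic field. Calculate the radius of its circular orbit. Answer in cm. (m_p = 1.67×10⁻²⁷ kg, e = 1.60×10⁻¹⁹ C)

Convert the energy: K = 98.8 eV = 1.58×10^-17 J.
v = √(2K/m) = √(2·1.58×10^-17/1.67×10^-27) = 1.38×10^5 m/s.
r = mv/(qB) = (1.67×10^-27)(1.38×10^5) / [(1×1.60×10^-19)(2.12×10^-3)] = 0.677 m.

r ≈ 67.7 cm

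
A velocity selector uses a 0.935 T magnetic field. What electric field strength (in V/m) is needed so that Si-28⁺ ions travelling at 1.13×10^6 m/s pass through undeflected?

E ≈ 1.06×10^6 V/m

qE = qvB ⇒ E = vB = (1.13×10^6)(0.935) = 1.06×10^6 V/m.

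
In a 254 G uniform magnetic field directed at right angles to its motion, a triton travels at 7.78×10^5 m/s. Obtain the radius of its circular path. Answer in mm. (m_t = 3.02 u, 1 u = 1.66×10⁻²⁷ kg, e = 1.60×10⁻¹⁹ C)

The magnetic force provides the centripetal force: qvB = mv²/r, so r = mv/(qB).
r = (5.01×10^-27 kg)(7.78×10^5 m/s) / [(1×1.60×10^-19 C)(0.0254 T)] = 0.960 m.

r ≈ 960 mm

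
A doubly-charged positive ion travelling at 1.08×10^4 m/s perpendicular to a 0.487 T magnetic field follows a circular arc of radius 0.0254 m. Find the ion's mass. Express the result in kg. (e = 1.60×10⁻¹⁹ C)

qvB = mv²/r ⇒ m = qBr/v.
m = (2×1.60×10^-19)(0.487)(0.0254) / (1.08×10^4) = 3.67×10^-25 kg.

m ≈ 3.67×10^-25 kg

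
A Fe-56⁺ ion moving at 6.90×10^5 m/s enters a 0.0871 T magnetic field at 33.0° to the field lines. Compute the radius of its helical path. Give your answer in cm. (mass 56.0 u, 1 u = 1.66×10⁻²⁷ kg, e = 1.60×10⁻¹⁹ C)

Only the perpendicular component v⊥ = v sin33.0° = 3.76×10^5 m/s is bent by the field.
r = m v⊥ /(qB) = (9.30×10^-26)(3.76×10^5) / [(1×1.60×10^-19)(0.0871)] = 2.51 m.

r ≈ 251 cm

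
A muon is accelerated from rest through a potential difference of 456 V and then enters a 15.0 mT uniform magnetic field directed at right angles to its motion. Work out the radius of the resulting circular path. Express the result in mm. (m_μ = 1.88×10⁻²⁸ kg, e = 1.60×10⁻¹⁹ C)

The kinetic energy gained is K = qV = (1×1.60×10^-19)(456) = 7.30×10^-17 J.
v = √(2K/m) = 8.81×10^5 m/s.
r = mv/(qB) = (1.88×10^-28)(8.81×10^5) / [(1×1.60×10^-19)(0.0150)] = 0.0690 m.

r ≈ 69.0 mm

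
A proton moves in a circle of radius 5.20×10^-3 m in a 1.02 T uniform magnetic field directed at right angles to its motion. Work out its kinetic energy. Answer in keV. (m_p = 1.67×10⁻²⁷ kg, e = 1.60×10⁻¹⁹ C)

v = qBr/m = (1×1.60×10^-19)(1.02)(5.20×10^-3) / (1.67×10^-27) = 5.08×10^5 m/s.
K = ½mv² = 0.5·(1.67×10^-27)·(5.08×10^5)² = 2.16×10^-16 J = 1.35 keV.

K ≈ 1.35 keV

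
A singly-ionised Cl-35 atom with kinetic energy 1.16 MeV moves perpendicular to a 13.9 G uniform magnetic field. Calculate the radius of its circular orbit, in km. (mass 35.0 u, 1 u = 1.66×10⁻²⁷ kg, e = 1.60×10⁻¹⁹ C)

r ≈ 0.660 km

Convert the energy: K = 1.16 MeV = 1.86×10^-13 J.
v = √(2K/m) = √(2·1.86×10^-13/5.81×10^-26) = 2.53×10^6 m/s.
r = mv/(qB) = (5.81×10^-26)(2.53×10^6) / [(1×1.60×10^-19)(1.39×10^-3)] = 660 m.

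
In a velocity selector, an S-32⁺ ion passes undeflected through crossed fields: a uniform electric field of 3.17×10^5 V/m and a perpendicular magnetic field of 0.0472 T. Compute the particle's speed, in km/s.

For zero net force, qE = qvB, so v = E/B.
v = (3.17×10^5) / (0.0472) = 6.72×10^6 m/s.

v ≈ 6720 km/s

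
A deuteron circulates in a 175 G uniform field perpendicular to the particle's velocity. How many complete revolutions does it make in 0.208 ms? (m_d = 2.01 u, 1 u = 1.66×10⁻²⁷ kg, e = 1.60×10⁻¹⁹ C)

T = 2πm/(qB) = 2π(3.3366×10^-27) / [(1×1.60×10^-19)(0.0175)] = 7.4873×10^-6 s.
N = t/T = 2.08×10^-4 / 7.4873×10^-6 ≈ 27.78, so 27 complete revolutions.

N = 27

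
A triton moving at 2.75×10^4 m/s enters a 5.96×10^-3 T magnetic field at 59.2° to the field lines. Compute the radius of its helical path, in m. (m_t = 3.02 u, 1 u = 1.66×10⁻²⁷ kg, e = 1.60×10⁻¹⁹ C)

Only the perpendicular component v⊥ = v sin59.2° = 2.36×10^4 m/s is bent by the field.
r = m v⊥ /(qB) = (5.01×10^-27)(2.36×10^4) / [(1×1.60×10^-19)(5.96×10^-3)] = 0.124 m.

r ≈ 0.124 m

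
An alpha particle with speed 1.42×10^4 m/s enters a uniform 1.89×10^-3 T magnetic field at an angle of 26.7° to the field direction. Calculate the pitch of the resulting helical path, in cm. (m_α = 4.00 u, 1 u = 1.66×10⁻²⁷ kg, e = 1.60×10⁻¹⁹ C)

The velocity component along B is v∥ = v cos26.7° = 1.27×10^4 m/s.
The cyclotron period T = 2πm/(qB) = 6.90×10^-5 s is set by m, q, B alone.
Pitch = v∥·T = (1.27×10^4)(6.90×10^-5) = 0.875 m.

pitch ≈ 87.5 cm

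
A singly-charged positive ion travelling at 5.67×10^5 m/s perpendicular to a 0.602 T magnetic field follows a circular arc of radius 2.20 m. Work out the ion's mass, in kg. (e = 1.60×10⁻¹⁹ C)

qvB = mv²/r ⇒ m = qBr/v.
m = (1×1.60×10^-19)(0.602)(2.20) / (5.67×10^5) = 3.74×10^-25 kg.

m ≈ 3.74×10^-25 kg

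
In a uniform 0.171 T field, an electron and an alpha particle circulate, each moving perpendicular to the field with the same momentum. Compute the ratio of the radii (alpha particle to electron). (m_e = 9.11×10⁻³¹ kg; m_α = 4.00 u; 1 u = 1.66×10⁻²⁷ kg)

r = p/(qB) ⇒ at equal p, r ∝ 1/q.
r_{alpha particle}/r_{electron} = 0.500.

ratio ≈ 0.500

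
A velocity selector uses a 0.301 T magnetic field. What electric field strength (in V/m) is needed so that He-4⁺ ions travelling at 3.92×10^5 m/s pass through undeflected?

E ≈ 1.18×10^5 V/m

qE = qvB ⇒ E = vB = (3.92×10^5)(0.301) = 1.18×10^5 V/m.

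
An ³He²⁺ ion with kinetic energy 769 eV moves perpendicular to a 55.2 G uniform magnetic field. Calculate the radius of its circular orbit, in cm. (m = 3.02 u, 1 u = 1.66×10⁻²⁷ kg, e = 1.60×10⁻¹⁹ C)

Convert the energy: K = 769 eV = 1.23×10^-16 J.
v = √(2K/m) = √(2·1.23×10^-16/5.01×10^-27) = 2.22×10^5 m/s.
r = mv/(qB) = (5.01×10^-27)(2.22×10^5) / [(2×1.60×10^-19)(5.52×10^-3)] = 0.629 m.

r ≈ 62.9 cm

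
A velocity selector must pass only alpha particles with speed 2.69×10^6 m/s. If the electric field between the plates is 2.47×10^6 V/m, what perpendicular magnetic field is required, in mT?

qE = qvB ⇒ B = E/v = (2.47×10^6) / (2.69×10^6) = 0.918 T.

B ≈ 918 mT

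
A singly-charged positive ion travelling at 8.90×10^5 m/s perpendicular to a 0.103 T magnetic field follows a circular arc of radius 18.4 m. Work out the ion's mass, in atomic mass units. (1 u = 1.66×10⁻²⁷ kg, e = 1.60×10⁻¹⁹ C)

m ≈ 205 u

qvB = mv²/r ⇒ m = qBr/v.
m = (1×1.60×10^-19)(0.103)(18.4) / (8.90×10^5) = 3.41×10^-25 kg = 205 u.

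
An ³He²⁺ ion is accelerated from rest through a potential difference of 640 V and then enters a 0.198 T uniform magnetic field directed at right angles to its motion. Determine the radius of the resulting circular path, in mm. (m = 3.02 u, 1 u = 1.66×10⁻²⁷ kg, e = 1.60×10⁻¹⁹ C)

The kinetic energy gained is K = qV = (2×1.60×10^-19)(640) = 2.05×10^-16 J.
v = √(2K/m) = 2.86×10^5 m/s.
r = mv/(qB) = (5.01×10^-27)(2.86×10^5) / [(2×1.60×10^-19)(0.198)] = 0.0226 m.

r ≈ 22.6 mm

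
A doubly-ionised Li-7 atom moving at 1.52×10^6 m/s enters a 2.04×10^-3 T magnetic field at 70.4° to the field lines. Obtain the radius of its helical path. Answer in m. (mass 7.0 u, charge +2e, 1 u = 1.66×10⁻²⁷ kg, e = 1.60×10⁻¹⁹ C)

r ≈ 25.5 m

Only the perpendicular component v⊥ = v sin70.4° = 1.43×10^6 m/s is bent by the field.
r = m v⊥ /(qB) = (1.16×10^-26)(1.43×10^6) / [(2×1.60×10^-19)(2.04×10^-3)] = 25.5 m.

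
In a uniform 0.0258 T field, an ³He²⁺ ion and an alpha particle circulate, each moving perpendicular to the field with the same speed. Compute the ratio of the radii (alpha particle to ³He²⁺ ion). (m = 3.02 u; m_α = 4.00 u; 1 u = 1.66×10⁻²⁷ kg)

r = mv/(qB) ⇒ at equal v, r ∝ m/q.
r_{alpha particle}/r_{³He²⁺ ion} = 1.32.

ratio ≈ 1.32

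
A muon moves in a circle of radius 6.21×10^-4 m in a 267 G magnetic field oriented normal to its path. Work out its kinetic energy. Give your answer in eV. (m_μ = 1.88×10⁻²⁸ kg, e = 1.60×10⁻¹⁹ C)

K ≈ 0.117 eV

v = qBr/m = (1×1.60×10^-19)(0.0267)(6.21×10^-4) / (1.88×10^-28) = 1.41×10^4 m/s.
K = ½mv² = 0.5·(1.88×10^-28)·(1.41×10^4)² = 1.87×10^-20 J = 0.117 eV.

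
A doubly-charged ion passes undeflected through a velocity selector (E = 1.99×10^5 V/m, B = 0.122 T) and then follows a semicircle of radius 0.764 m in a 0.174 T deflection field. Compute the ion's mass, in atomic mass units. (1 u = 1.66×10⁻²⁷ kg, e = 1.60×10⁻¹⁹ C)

v = E/B₁ = 1.63×10^6 m/s.
From r = mv/(qB₂), m = qB₂r/v = (2×1.60×10^-19)(0.174)(0.764) / (1.63×10^6) = 2.61×10^-26 kg.
In atomic mass units: m = 2.61×10^-26 / 1.66×10^-27 = 15.7 u.

m ≈ 15.7 u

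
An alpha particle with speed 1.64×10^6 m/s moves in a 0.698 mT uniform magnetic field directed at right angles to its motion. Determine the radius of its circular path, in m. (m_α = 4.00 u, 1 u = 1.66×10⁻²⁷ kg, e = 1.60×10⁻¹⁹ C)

The magnetic force provides the centripetal force: qvB = mv²/r, so r = mv/(qB).
r = (6.64×10^-27 kg)(1.64×10^6 m/s) / [(2×1.60×10^-19 C)(6.98×10^-4 T)] = 48.8 m.

r ≈ 48.8 m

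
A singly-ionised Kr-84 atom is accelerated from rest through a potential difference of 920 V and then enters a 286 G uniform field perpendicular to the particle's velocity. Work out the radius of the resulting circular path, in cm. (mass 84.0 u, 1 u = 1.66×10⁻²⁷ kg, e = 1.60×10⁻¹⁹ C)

r ≈ 140 cm

The kinetic energy gained is K = qV = (1×1.60×10^-19)(920) = 1.47×10^-16 J.
v = √(2K/m) = 4.59×10^4 m/s.
r = mv/(qB) = (1.39×10^-25)(4.59×10^4) / [(1×1.60×10^-19)(0.0286)] = 1.40 m.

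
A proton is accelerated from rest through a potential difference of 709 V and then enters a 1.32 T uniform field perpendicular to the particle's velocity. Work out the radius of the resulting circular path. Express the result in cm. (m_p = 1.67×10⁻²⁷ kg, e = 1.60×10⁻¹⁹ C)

The kinetic energy gained is K = qV = (1×1.60×10^-19)(709) = 1.13×10^-16 J.
v = √(2K/m) = 3.69×10^5 m/s.
r = mv/(qB) = (1.67×10^-27)(3.69×10^5) / [(1×1.60×10^-19)(1.32)] = 2.91×10^-3 m.

r ≈ 0.291 cm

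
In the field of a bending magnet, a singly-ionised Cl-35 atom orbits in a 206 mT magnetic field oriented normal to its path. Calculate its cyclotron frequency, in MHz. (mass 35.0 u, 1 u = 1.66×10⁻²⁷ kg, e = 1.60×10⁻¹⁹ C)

f = qB/(2πm) = (1×1.60×10^-19)(0.206) / [2π(5.81×10^-26)] = 9.03×10^4 Hz.

f ≈ 0.0903 MHz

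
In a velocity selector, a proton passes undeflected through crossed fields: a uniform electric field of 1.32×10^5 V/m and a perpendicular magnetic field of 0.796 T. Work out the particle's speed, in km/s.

v ≈ 166 km/s

For zero net force, qE = qvB, so v = E/B.
v = (1.32×10^5) / (0.796) = 1.66×10^5 m/s.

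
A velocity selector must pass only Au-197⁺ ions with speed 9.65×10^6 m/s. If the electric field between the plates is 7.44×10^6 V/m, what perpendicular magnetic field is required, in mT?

qE = qvB ⇒ B = E/v = (7.44×10^6) / (9.65×10^6) = 0.771 T.

B ≈ 771 mT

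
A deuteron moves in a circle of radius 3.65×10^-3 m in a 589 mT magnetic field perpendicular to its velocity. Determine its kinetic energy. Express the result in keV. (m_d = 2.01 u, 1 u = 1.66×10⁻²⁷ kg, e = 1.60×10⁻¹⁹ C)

K ≈ 0.111 keV

v = qBr/m = (1×1.60×10^-19)(0.589)(3.65×10^-3) / (3.34×10^-27) = 1.03×10^5 m/s.
K = ½mv² = 0.5·(3.34×10^-27)·(1.03×10^5)² = 1.77×10^-17 J = 0.111 keV.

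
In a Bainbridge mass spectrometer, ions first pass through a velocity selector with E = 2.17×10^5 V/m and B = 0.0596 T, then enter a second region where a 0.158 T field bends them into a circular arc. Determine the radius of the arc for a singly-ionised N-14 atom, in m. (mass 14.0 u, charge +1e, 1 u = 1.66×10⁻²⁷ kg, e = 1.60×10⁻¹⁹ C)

r ≈ 3.35 m

The selector passes v = E/B = 2.17×10^5/0.0596 = 3.64×10^6 m/s.
In the deflection region, r = mv/(qB₂) = (2.32×10^-26)(3.64×10^6) / [(1×1.60×10^-19)(0.158)] = 3.35 m.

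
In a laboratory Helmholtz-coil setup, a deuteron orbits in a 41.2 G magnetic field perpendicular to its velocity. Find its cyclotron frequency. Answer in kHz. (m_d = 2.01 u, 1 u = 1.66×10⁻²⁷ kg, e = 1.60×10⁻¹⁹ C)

f ≈ 31.4 kHz

f = qB/(2πm) = (1×1.60×10^-19)(4.12×10^-3) / [2π(3.34×10^-27)] = 3.14×10^4 Hz.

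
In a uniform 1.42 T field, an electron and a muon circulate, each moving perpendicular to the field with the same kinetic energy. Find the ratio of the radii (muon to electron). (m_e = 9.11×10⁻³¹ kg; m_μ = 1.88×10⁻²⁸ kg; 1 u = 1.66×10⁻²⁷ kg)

r = √(2mK)/(qB) ⇒ at equal K, r ∝ √m/q.
r_{muon}/r_{electron} = 14.4.

ratio ≈ 14.4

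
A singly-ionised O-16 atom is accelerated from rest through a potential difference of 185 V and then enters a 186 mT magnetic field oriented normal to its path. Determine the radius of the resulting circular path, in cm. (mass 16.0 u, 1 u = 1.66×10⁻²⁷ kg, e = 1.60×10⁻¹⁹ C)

r ≈ 4.21 cm

The kinetic energy gained is K = qV = (1×1.60×10^-19)(185) = 2.96×10^-17 J.
v = √(2K/m) = 4.72×10^4 m/s.
r = mv/(qB) = (2.66×10^-26)(4.72×10^4) / [(1×1.60×10^-19)(0.186)] = 0.0421 m.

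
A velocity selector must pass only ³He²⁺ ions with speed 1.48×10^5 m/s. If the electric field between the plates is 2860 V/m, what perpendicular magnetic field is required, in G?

B ≈ 193 G

qE = qvB ⇒ B = E/v = (2860) / (1.48×10^5) = 0.0193 T.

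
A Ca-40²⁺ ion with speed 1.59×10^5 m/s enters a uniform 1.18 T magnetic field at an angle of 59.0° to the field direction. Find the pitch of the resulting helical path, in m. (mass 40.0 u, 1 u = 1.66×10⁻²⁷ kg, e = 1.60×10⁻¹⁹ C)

The velocity component along B is v∥ = v cos59.0° = 8.19×10^4 m/s.
The cyclotron period T = 2πm/(qB) = 1.10×10^-6 s is set by m, q, B alone.
Pitch = v∥·T = (8.19×10^4)(1.10×10^-6) = 0.0905 m.

pitch ≈ 0.0905 m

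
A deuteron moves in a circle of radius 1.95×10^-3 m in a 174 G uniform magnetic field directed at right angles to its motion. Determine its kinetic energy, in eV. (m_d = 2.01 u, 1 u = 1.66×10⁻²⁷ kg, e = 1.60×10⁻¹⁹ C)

v = qBr/m = (1×1.60×10^-19)(0.0174)(1.95×10^-3) / (3.34×10^-27) = 1630 m/s.
K = ½mv² = 0.5·(3.34×10^-27)·(1630)² = 4.42×10^-21 J = 0.0276 eV.

K ≈ 0.0276 eV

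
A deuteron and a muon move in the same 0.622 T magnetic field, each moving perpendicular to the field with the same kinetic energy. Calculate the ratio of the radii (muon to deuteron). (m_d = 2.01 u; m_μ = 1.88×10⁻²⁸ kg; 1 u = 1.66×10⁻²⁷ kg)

ratio ≈ 0.237

r = √(2mK)/(qB) ⇒ at equal K, r ∝ √m/q.
r_{muon}/r_{deuteron} = 0.237.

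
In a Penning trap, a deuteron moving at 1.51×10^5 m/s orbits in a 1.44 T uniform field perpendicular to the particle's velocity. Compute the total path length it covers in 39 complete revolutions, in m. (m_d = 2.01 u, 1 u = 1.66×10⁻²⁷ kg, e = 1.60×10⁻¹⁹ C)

r = mv/(qB) = 2.19×10^-3 m, so one revolution covers 2πr = 0.0137 m.
In 39 revolutions: L = 39·2πr = 0.536 m.

L ≈ 0.536 m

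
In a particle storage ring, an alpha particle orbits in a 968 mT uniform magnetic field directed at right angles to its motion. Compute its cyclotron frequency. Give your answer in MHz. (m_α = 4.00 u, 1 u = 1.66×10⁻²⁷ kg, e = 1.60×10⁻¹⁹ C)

f ≈ 7.42 MHz

f = qB/(2πm) = (2×1.60×10^-19)(0.968) / [2π(6.64×10^-27)] = 7.42×10^6 Hz.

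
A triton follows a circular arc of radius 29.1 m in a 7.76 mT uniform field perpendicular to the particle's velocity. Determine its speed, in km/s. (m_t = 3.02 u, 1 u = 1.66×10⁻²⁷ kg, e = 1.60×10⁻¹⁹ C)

v ≈ 7210 km/s

From qvB = mv²/r, v = qBr/m.
v = (1×1.60×10^-19)(7.76×10^-3)(29.1) / (5.01×10^-27) = 7.21×10^6 m/s.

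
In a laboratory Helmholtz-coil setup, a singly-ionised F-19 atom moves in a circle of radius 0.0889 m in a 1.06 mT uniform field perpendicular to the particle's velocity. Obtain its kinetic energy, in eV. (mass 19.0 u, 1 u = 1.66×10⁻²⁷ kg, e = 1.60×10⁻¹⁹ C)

K ≈ 0.0225 eV

v = qBr/m = (1×1.60×10^-19)(1.06×10^-3)(0.0889) / (3.15×10^-26) = 478 m/s.
K = ½mv² = 0.5·(3.15×10^-26)·(478)² = 3.60×10^-21 J = 0.0225 eV.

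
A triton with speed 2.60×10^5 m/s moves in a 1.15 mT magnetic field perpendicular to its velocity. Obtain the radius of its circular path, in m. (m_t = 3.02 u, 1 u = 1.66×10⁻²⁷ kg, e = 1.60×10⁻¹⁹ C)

r ≈ 7.08 m

The magnetic force provides the centripetal force: qvB = mv²/r, so r = mv/(qB).
r = (5.01×10^-27 kg)(2.60×10^5 m/s) / [(1×1.60×10^-19 C)(1.15×10^-3 T)] = 7.08 m.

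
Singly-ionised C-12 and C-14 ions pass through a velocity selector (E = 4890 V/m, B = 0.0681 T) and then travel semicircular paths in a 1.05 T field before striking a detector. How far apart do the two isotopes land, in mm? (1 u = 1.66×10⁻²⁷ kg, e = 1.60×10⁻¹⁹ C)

Both emerge at v = E/B₁ = 7.18×10^4 m/s.
r = mv/(qB₂), so r₁ = 8.51×10^-3 m and r₂ = 9.93×10^-3 m, giving Δr = 1.42×10^-3 m.
After a semicircle each ion lands a diameter 2r from the entry slit, so the separation is 2Δr = 2.84×10^-3 m.

Δd ≈ 2.84 mm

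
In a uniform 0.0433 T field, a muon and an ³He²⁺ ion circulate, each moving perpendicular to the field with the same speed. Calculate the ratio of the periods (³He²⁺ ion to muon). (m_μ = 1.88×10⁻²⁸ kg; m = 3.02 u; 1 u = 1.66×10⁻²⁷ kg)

T = 2πm/(qB) is independent of speed, so T₂/T₁ = (m₂/q₂)/(m₁/q₁).
T_{³He²⁺ ion}/T_{muon} = (5.01×10^-27/2e) / (1.88×10^-28/1e) = 13.3.

ratio ≈ 13.3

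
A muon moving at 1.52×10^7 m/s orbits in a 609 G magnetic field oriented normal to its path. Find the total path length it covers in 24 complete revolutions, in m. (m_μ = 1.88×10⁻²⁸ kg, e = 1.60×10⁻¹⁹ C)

L ≈ 44.2 m

r = mv/(qB) = 0.293 m, so one revolution covers 2πr = 1.84 m.
In 24 revolutions: L = 24·2πr = 44.2 m.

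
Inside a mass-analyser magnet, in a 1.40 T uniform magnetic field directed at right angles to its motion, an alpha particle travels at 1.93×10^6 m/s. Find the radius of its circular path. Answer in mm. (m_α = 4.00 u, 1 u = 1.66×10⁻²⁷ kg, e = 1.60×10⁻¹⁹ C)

The magnetic force provides the centripetal force: qvB = mv²/r, so r = mv/(qB).
r = (6.64×10^-27 kg)(1.93×10^6 m/s) / [(2×1.60×10^-19 C)(1.40 T)] = 0.0286 m.

r ≈ 28.6 mm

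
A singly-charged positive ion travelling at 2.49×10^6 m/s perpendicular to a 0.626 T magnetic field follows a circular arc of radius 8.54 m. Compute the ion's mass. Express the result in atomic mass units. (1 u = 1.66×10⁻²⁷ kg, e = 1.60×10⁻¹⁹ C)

qvB = mv²/r ⇒ m = qBr/v.
m = (1×1.60×10^-19)(0.626)(8.54) / (2.49×10^6) = 3.44×10^-25 kg = 207 u.

m ≈ 207 u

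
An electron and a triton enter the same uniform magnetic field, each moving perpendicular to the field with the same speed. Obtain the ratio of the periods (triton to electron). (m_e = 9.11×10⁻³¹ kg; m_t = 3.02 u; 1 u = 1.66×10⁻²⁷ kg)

ratio ≈ 5500

T = 2πm/(qB) is independent of speed, so T₂/T₁ = (m₂/q₂)/(m₁/q₁).
T_{triton}/T_{electron} = (5.01×10^-27/1e) / (9.11×10^-31/1e) = 5500.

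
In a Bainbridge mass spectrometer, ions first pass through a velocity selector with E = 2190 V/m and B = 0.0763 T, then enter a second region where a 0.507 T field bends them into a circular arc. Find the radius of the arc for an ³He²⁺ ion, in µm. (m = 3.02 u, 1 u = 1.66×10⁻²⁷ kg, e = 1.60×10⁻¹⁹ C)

r ≈ 887 µm

The selector passes v = E/B = 2190/0.0763 = 2.87×10^4 m/s.
In the deflection region, r = mv/(qB₂) = (5.01×10^-27)(2.87×10^4) / [(2×1.60×10^-19)(0.507)] = 8.87×10^-4 m.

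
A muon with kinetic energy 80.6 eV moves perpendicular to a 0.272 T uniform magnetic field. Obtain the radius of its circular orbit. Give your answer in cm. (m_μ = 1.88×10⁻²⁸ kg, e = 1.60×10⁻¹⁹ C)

r ≈ 0.160 cm

Convert the energy: K = 80.6 eV = 1.29×10^-17 J.
v = √(2K/m) = √(2·1.29×10^-17/1.88×10^-28) = 3.70×10^5 m/s.
r = mv/(qB) = (1.88×10^-28)(3.70×10^5) / [(1×1.60×10^-19)(0.272)] = 1.60×10^-3 m.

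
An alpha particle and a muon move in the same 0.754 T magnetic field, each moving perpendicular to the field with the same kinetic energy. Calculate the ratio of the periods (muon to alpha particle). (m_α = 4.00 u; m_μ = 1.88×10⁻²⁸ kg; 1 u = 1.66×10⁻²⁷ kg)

ratio ≈ 0.0566

T = 2πm/(qB) is independent of speed, so T₂/T₁ = (m₂/q₂)/(m₁/q₁).
T_{muon}/T_{alpha particle} = (1.88×10^-28/1e) / (6.64×10^-27/2e) = 0.0566.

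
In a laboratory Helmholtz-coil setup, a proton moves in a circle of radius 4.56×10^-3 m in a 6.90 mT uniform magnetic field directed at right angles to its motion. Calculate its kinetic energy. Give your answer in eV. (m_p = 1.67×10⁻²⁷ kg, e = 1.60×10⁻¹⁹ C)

K ≈ 0.0474 eV

v = qBr/m = (1×1.60×10^-19)(6.90×10^-3)(4.56×10^-3) / (1.67×10^-27) = 3010 m/s.
K = ½mv² = 0.5·(1.67×10^-27)·(3010)² = 7.59×10^-21 J = 0.0474 eV.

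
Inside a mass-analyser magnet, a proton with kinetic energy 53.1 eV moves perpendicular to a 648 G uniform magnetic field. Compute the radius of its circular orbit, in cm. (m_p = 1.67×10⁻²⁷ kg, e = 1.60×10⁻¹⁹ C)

r ≈ 1.62 cm

Convert the energy: K = 53.1 eV = 8.50×10^-18 J.
v = √(2K/m) = √(2·8.50×10^-18/1.67×10^-27) = 1.01×10^5 m/s.
r = mv/(qB) = (1.67×10^-27)(1.01×10^5) / [(1×1.60×10^-19)(0.0648)] = 0.0162 m.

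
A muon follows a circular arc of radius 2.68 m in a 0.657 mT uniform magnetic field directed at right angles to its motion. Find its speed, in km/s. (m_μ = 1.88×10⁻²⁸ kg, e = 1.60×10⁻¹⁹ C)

From qvB = mv²/r, v = qBr/m.
v = (1×1.60×10^-19)(6.57×10^-4)(2.68) / (1.88×10^-28) = 1.50×10^6 m/s.

v ≈ 1500 km/s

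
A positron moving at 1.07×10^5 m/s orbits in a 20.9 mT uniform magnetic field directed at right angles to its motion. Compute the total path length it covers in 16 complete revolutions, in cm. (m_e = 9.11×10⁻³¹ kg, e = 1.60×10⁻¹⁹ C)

r = mv/(qB) = 2.91×10^-5 m, so one revolution covers 2πr = 1.83×10^-4 m.
In 16 revolutions: L = 16·2πr = 2.93×10^-3 m.

L ≈ 0.293 cm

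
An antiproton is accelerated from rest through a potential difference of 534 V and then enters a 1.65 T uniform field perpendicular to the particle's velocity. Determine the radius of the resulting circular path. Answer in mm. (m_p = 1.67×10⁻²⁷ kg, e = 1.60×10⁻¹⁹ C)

The kinetic energy gained is K = qV = (1×1.60×10^-19)(534) = 8.54×10^-17 J.
v = √(2K/m) = 3.20×10^5 m/s.
r = mv/(qB) = (1.67×10^-27)(3.20×10^5) / [(1×1.60×10^-19)(1.65)] = 2.02×10^-3 m.

r ≈ 2.02 mm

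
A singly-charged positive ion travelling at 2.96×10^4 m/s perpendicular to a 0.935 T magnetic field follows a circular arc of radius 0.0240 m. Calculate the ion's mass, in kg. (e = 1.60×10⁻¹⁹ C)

m ≈ 1.21×10^-25 kg

qvB = mv²/r ⇒ m = qBr/v.
m = (1×1.60×10^-19)(0.935)(0.0240) / (2.96×10^4) = 1.21×10^-25 kg.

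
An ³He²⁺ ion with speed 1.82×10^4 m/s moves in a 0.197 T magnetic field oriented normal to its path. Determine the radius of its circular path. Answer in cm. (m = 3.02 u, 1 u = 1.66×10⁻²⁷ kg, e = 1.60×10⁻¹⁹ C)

r ≈ 0.145 cm

The magnetic force provides the centripetal force: qvB = mv²/r, so r = mv/(qB).
r = (5.01×10^-27 kg)(1.82×10^4 m/s) / [(2×1.60×10^-19 C)(0.197 T)] = 1.45×10^-3 m.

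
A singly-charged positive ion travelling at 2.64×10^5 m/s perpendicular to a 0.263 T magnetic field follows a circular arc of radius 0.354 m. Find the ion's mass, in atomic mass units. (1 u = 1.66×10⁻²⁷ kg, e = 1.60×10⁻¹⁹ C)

qvB = mv²/r ⇒ m = qBr/v.
m = (1×1.60×10^-19)(0.263)(0.354) / (2.64×10^5) = 5.64×10^-26 kg = 34.0 u.

m ≈ 34.0 u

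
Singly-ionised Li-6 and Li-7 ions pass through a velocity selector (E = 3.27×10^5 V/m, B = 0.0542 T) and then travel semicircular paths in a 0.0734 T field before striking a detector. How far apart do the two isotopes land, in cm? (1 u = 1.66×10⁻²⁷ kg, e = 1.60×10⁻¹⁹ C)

Both emerge at v = E/B₁ = 6.03×10^6 m/s.
r = mv/(qB₂), so r₁ = 5.117 m and r₂ = 5.970 m, giving Δr = 0.853 m.
After a semicircle each ion lands a diameter 2r from the entry slit, so the separation is 2Δr = 1.71 m.

Δd ≈ 171 cm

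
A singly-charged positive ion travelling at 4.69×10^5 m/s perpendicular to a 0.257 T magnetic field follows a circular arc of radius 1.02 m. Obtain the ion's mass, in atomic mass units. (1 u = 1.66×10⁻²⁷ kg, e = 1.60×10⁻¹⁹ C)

qvB = mv²/r ⇒ m = qBr/v.
m = (1×1.60×10^-19)(0.257)(1.02) / (4.69×10^5) = 8.94×10^-26 kg = 53.9 u.

m ≈ 53.9 u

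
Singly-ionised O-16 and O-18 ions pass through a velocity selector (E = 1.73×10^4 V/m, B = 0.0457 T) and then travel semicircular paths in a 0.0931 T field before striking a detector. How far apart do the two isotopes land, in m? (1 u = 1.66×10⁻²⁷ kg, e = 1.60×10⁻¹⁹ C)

Both emerge at v = E/B₁ = 3.79×10^5 m/s.
r = mv/(qB₂), so r₁ = 0.6750 m and r₂ = 0.7593 m, giving Δr = 0.0844 m.
After a semicircle each ion lands a diameter 2r from the entry slit, so the separation is 2Δr = 0.169 m.

Δd ≈ 0.169 m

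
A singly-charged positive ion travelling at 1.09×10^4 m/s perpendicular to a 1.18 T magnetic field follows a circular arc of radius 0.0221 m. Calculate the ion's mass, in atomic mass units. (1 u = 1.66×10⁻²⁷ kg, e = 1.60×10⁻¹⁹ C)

qvB = mv²/r ⇒ m = qBr/v.
m = (1×1.60×10^-19)(1.18)(0.0221) / (1.09×10^4) = 3.83×10^-25 kg = 231 u.

m ≈ 231 u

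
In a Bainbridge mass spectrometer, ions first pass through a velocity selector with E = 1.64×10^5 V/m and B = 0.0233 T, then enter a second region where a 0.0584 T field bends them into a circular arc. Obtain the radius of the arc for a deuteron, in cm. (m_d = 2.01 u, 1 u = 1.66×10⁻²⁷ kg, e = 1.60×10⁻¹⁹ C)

The selector passes v = E/B = 1.64×10^5/0.0233 = 7.04×10^6 m/s.
In the deflection region, r = mv/(qB₂) = (3.34×10^-27)(7.04×10^6) / [(1×1.60×10^-19)(0.0584)] = 2.51 m.

r ≈ 251 cm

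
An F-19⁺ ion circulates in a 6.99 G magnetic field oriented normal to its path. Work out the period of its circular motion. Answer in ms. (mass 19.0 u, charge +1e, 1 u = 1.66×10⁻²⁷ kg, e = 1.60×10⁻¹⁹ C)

T ≈ 1.77 ms

The cyclotron period is independent of speed: T = 2πm/(qB).
T = 2π(3.15×10^-26) / [(1×1.60×10^-19)(6.99×10^-4)] = 1.77×10^-3 s.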